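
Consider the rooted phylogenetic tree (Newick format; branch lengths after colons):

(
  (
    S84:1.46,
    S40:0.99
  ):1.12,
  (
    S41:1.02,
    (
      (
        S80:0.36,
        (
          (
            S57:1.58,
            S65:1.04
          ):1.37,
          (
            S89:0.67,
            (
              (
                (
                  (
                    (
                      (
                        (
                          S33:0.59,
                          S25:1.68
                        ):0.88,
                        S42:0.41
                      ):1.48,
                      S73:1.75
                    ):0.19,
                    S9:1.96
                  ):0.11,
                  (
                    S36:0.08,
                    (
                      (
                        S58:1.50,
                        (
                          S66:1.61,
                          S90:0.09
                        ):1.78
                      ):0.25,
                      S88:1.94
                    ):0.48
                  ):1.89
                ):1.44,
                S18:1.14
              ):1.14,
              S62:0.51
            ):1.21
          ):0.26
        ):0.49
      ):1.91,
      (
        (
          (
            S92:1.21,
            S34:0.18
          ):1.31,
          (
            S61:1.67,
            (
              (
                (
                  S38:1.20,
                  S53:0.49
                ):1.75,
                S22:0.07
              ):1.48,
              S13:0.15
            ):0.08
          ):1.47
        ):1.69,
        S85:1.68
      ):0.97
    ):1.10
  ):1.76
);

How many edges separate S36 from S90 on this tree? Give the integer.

5

The MRCA of S36 and S90 is the node subtending (S36,((S58,(S66,S90)),S88)).
From S36 up to that node: 1 branch. From S90 up to the same node: 4 branches. Total: 1 + 4 = 5.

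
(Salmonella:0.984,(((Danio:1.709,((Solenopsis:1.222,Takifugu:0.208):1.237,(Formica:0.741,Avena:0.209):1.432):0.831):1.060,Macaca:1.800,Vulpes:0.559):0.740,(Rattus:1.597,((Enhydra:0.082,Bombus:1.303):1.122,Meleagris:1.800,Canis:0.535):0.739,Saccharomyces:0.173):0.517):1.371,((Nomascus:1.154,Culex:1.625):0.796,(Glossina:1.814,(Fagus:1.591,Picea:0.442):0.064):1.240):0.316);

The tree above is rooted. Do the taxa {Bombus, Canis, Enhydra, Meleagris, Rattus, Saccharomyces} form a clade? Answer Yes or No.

Yes

The most recent common ancestor of these taxa subtends (Rattus,((Enhydra,Bombus),Meleagris,Canis),Saccharomyces).
That clade has exactly 6 tips — every listed taxon and nothing else — so the group is monophyletic.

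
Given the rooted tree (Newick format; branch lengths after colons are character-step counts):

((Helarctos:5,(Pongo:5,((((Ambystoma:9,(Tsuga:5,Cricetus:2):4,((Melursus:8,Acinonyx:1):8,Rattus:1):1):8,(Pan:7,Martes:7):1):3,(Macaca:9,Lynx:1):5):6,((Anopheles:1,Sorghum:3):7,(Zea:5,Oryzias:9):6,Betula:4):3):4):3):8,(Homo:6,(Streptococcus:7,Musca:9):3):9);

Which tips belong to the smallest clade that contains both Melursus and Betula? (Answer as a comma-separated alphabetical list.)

Tracing Melursus: it sits inside (Melursus,Acinonyx).
Tracing Betula: it sits inside ((Anopheles,Sorghum),(Zea,Oryzias),Betula).
The smallest clade enclosing both is ((((Ambystoma,(Tsuga,Cricetus),((Melursus,Acinonyx),Rattus)),(Pan,Martes)),(Macaca,Lynx)),((Anopheles,Sorghum),(Zea,Oryzias),Betula)); the answer is its 15 terminal taxa in alphabetical order.

Acinonyx, Ambystoma, Anopheles, Betula, Cricetus, Lynx, Macaca, Martes, Melursus, Oryzias, Pan, Rattus, Sorghum, Tsuga, Zea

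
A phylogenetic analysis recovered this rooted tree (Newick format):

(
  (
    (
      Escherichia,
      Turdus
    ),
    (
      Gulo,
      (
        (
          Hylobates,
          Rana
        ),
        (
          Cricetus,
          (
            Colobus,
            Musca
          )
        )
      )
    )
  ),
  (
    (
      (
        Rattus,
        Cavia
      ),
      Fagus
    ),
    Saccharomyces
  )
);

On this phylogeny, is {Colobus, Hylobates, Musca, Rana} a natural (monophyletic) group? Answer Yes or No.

No

The MRCA of the listed taxa subtends ((Hylobates,Rana),(Cricetus,(Colobus,Musca))).
That clade also contains Cricetus, which is not in the proposed group, so the group is not monophyletic.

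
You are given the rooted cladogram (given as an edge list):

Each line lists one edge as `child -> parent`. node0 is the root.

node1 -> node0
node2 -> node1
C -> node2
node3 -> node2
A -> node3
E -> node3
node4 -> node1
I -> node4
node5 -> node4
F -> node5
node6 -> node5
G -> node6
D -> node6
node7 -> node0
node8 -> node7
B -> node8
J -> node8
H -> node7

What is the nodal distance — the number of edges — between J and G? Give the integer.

8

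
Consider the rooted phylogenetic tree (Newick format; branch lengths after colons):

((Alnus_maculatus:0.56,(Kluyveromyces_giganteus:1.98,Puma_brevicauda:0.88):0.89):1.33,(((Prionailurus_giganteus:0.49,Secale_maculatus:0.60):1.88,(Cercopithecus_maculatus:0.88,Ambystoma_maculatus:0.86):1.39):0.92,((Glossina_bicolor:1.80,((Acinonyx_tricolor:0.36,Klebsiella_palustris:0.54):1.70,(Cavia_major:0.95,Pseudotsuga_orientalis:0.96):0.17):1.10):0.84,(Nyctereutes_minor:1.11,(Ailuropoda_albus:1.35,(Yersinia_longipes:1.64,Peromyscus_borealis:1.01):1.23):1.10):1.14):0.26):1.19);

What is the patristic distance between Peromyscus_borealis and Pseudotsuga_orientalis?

The path runs Peromyscus_borealis → … → MRCA → … → Pseudotsuga_orientalis; the MRCA is the node subtending ((Glossina_bicolor,((Acinonyx_tricolor,Klebsiella_palustris),(Cavia_major,Pseudotsuga_orientalis))),(Nyctereutes_minor,(Ailuropoda_albus,(Yersinia_longipes,Peromyscus_borealis)))).
Branch lengths along that path: 1.01 + 1.23 + 1.10 + 1.14 + 0.84 + 1.10 + 0.17 + 0.96 = 7.55.

7.55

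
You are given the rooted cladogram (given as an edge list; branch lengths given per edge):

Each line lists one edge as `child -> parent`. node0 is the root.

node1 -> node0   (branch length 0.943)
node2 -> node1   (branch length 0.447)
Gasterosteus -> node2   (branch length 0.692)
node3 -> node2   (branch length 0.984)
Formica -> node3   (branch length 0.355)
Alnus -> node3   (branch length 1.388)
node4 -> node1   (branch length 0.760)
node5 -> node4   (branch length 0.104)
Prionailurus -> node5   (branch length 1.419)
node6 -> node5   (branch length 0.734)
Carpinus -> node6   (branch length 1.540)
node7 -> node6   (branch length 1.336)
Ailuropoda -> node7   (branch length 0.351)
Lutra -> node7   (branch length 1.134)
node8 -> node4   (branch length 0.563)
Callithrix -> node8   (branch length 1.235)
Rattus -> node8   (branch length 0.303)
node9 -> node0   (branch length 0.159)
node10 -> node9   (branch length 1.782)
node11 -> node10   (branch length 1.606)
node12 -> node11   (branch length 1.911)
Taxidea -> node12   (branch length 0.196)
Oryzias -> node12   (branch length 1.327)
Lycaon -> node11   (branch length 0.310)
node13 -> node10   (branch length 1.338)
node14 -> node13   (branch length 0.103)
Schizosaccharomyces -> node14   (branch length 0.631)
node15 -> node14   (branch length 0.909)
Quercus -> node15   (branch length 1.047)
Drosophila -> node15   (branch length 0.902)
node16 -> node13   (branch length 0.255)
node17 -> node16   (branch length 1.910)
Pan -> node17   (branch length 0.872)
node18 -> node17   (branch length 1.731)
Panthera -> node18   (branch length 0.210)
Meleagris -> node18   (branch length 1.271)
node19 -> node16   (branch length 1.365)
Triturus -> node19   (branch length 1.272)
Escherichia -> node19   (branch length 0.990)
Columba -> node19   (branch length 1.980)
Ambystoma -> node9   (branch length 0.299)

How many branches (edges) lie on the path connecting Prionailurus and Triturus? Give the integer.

10

The MRCA of Prionailurus and Triturus is the root of the tree.
From Prionailurus up to that node: 4 branches. From Triturus up to the same node: 6 branches. Total: 4 + 6 = 10.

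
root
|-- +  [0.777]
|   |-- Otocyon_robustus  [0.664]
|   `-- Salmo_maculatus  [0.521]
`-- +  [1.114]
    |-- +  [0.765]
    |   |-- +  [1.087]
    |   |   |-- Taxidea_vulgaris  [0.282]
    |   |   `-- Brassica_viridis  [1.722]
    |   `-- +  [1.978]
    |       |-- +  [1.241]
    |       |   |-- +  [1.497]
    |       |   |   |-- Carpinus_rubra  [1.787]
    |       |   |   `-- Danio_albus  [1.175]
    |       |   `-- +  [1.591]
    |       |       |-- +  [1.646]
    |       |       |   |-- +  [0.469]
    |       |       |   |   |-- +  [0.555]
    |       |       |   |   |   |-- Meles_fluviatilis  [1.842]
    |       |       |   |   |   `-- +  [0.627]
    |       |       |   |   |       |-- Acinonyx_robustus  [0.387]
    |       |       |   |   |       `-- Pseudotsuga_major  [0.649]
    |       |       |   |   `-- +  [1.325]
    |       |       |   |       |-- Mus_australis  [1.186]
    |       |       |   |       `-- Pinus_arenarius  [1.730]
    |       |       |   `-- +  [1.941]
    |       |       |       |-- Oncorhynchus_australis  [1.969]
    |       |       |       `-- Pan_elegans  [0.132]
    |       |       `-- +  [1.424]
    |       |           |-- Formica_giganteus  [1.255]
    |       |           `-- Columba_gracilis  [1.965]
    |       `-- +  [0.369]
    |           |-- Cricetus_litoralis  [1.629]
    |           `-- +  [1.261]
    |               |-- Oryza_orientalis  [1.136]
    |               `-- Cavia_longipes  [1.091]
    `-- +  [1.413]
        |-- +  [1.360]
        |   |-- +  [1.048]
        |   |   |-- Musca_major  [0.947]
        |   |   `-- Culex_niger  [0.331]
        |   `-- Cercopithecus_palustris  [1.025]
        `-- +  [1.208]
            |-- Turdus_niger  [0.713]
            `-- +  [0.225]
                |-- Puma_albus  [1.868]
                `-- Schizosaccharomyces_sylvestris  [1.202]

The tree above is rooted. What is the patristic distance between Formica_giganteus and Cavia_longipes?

The path runs Formica_giganteus → … → MRCA → … → Cavia_longipes; the MRCA is the node subtending (((Carpinus_rubra,Danio_albus),((((Meles_fluviatilis,(Acinonyx_robustus,Pseudotsuga_major)),(Mus_australis,Pinus_arenarius)),(Oncorhynchus_australis,Pan_elegans)),(Formica_giganteus,Columba_gracilis))),(Cricetus_litoralis,(Oryza_orientalis,Cavia_longipes))).
Branch lengths along that path: 1.255 + 1.424 + 1.591 + 1.241 + 0.369 + 1.261 + 1.091 = 8.232.

8.232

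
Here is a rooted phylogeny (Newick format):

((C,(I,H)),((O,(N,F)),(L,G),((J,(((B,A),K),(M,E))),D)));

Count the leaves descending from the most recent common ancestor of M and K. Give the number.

The MRCA of M and K is the node subtending (((B,A),K),(M,E)).
That clade contains 5 terminal taxa: A, B, E, K, M.

5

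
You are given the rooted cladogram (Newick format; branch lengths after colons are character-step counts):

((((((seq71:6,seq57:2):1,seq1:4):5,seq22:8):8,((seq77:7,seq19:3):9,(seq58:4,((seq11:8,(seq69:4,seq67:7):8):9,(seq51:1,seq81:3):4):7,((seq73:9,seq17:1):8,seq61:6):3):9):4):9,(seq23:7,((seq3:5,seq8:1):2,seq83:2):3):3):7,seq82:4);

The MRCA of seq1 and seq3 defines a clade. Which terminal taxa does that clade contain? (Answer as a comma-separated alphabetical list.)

seq1, seq11, seq17, seq19, seq22, seq23, seq3, seq51, seq57, seq58, seq61, seq67, seq69, seq71, seq73, seq77, seq8, seq81, seq83

Tracing seq1: it sits inside ((seq71,seq57),seq1).
Tracing seq3: it sits inside (seq3,seq8).
The smallest clade enclosing both is (((((seq71,seq57),seq1),seq22),((seq77,seq19),(seq58,((seq11,(seq69,seq67)),(seq51,seq81)),((seq73,seq17),seq61)))),(seq23,((seq3,seq8),seq83))); the answer is its 19 terminal taxa in alphabetical order.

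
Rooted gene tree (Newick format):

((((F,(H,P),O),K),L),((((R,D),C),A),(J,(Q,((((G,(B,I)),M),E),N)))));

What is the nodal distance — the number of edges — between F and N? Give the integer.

The MRCA of F and N is the root of the tree.
From F up to that node: 4 branches. From N up to the same node: 5 branches. Total: 4 + 5 = 9.

9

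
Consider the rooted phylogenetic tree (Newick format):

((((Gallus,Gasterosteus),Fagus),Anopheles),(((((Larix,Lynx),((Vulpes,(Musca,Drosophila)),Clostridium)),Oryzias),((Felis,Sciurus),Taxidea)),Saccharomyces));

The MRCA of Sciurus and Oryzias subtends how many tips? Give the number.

The MRCA of Sciurus and Oryzias is the node subtending ((((Larix,Lynx),((Vulpes,(Musca,Drosophila)),Clostridium)),Oryzias),((Felis,Sciurus),Taxidea)).
That clade contains 10 terminal taxa: Clostridium, Drosophila, Felis, Larix, Lynx, Musca, Oryzias, Sciurus, Taxidea, Vulpes.

10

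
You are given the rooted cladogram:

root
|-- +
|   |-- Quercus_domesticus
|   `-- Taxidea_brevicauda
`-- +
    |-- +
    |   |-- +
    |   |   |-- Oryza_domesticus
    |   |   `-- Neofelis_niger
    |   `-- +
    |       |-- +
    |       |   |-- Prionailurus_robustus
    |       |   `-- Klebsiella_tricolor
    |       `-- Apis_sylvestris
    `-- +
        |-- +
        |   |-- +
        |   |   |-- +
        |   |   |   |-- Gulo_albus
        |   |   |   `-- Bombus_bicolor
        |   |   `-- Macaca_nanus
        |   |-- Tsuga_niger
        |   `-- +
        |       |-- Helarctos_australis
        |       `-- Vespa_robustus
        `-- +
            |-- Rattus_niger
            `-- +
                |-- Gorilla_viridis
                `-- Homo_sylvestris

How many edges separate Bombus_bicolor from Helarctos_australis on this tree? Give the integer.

5

The MRCA of Bombus_bicolor and Helarctos_australis is the node subtending (((Gulo_albus,Bombus_bicolor),Macaca_nanus),Tsuga_niger,(Helarctos_australis,Vespa_robustus)).
From Bombus_bicolor up to that node: 3 branches. From Helarctos_australis up to the same node: 2 branches. Total: 3 + 2 = 5.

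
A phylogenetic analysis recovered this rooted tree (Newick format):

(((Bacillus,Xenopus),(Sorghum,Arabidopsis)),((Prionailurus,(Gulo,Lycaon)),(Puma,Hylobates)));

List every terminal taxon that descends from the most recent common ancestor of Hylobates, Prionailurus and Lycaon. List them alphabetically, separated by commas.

Gulo, Hylobates, Lycaon, Prionailurus, Puma

Tracing Hylobates: it sits inside (Puma,Hylobates).
Tracing Prionailurus: it sits inside (Prionailurus,(Gulo,Lycaon)).
Tracing Lycaon: it sits inside (Gulo,Lycaon).
The smallest clade enclosing all 3 is ((Prionailurus,(Gulo,Lycaon)),(Puma,Hylobates)); the answer is its 5 terminal taxa in alphabetical order.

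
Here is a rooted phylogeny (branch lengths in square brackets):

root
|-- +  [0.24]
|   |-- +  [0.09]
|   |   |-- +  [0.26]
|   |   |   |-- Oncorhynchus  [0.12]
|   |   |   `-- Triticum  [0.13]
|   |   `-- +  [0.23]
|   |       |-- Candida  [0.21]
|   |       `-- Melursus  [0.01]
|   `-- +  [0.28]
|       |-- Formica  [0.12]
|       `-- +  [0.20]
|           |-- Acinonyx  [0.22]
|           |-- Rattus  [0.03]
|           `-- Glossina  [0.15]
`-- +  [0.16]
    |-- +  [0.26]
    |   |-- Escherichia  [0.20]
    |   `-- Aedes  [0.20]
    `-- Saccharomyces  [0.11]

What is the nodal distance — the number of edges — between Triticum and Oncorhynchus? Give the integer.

The MRCA of Triticum and Oncorhynchus is the node subtending (Oncorhynchus,Triticum).
From Triticum up to that node: 1 branch. From Oncorhynchus up to the same node: 1 branch. Total: 1 + 1 = 2.

2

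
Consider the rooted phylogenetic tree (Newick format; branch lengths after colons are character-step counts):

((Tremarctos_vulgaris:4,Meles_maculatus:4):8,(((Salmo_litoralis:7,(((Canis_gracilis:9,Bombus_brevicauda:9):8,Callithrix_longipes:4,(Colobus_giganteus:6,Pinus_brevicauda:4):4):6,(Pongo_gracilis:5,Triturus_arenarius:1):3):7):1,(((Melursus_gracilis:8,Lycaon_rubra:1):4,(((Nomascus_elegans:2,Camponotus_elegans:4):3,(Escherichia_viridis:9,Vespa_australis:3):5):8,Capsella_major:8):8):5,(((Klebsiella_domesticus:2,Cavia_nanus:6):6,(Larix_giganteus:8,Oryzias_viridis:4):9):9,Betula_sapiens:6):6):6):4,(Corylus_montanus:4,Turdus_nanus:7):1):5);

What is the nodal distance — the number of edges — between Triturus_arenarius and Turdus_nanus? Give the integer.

7

The MRCA of Triturus_arenarius and Turdus_nanus is the node subtending (((Salmo_litoralis,(((Canis_gracilis,Bombus_brevicauda),Callithrix_longipes,(Colobus_giganteus,Pinus_brevicauda)),(Pongo_gracilis,Triturus_arenarius))),(((Melursus_gracilis,Lycaon_rubra),(((Nomascus_elegans,Camponotus_elegans),(Escherichia_viridis,Vespa_australis)),Capsella_major)),(((Klebsiella_domesticus,Cavia_nanus),(Larix_giganteus,Oryzias_viridis)),Betula_sapiens))),(Corylus_montanus,Turdus_nanus)).
From Triturus_arenarius up to that node: 5 branches. From Turdus_nanus up to the same node: 2 branches. Total: 5 + 2 = 7.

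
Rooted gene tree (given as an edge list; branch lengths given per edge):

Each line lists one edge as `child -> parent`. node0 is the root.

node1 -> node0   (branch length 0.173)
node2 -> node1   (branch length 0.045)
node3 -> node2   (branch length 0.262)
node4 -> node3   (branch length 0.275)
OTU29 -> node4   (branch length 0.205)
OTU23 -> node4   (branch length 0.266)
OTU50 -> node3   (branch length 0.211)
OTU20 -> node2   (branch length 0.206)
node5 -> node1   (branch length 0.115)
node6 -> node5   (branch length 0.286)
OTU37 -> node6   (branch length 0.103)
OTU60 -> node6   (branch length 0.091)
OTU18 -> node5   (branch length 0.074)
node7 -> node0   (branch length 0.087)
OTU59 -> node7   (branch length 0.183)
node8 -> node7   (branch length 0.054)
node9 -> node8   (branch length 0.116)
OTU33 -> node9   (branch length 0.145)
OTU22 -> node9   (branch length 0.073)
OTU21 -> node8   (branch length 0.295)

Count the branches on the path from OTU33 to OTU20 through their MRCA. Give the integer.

The MRCA of OTU33 and OTU20 is the root of the tree.
From OTU33 up to that node: 4 branches. From OTU20 up to the same node: 3 branches. Total: 4 + 3 = 7.

7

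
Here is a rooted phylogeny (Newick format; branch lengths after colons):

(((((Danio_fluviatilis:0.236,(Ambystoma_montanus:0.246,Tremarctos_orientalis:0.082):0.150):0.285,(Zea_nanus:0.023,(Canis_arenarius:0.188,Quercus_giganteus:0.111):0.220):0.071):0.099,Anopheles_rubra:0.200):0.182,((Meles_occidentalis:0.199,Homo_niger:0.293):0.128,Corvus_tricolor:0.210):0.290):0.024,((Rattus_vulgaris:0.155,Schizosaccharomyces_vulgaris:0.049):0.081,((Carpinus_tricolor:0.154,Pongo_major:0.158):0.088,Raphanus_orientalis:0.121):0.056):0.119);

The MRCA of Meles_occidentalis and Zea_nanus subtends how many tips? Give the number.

The MRCA of Meles_occidentalis and Zea_nanus is the node subtending ((((Danio_fluviatilis,(Ambystoma_montanus,Tremarctos_orientalis)),(Zea_nanus,(Canis_arenarius,Quercus_giganteus))),Anopheles_rubra),((Meles_occidentalis,Homo_niger),Corvus_tricolor)).
That clade contains 10 terminal taxa: Ambystoma_montanus, Anopheles_rubra, Canis_arenarius, Corvus_tricolor, Danio_fluviatilis, Homo_niger, Meles_occidentalis, Quercus_giganteus, Tremarctos_orientalis, Zea_nanus.

10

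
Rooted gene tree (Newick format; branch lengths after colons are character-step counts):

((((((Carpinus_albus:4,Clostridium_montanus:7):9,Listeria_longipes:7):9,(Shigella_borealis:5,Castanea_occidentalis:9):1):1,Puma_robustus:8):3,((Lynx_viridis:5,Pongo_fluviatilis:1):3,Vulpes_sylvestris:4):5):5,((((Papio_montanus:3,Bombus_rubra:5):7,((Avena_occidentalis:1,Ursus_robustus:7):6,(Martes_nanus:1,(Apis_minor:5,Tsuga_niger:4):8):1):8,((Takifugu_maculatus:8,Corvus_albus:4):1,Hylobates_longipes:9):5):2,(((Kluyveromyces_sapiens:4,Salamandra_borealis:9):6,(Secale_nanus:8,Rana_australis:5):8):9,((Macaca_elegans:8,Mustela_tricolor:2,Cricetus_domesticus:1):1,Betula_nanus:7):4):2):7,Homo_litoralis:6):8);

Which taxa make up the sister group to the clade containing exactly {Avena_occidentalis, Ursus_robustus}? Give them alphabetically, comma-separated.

Apis_minor, Martes_nanus, Tsuga_niger

The clade containing exactly {Avena_occidentalis, Ursus_robustus} attaches to the tree at the node subtending ((Avena_occidentalis,Ursus_robustus),(Martes_nanus,(Apis_minor,Tsuga_niger))).
The other lineage descending from that same node — the sister group — is (Martes_nanus,(Apis_minor,Tsuga_niger)); its 3 tips in alphabetical order are the answer.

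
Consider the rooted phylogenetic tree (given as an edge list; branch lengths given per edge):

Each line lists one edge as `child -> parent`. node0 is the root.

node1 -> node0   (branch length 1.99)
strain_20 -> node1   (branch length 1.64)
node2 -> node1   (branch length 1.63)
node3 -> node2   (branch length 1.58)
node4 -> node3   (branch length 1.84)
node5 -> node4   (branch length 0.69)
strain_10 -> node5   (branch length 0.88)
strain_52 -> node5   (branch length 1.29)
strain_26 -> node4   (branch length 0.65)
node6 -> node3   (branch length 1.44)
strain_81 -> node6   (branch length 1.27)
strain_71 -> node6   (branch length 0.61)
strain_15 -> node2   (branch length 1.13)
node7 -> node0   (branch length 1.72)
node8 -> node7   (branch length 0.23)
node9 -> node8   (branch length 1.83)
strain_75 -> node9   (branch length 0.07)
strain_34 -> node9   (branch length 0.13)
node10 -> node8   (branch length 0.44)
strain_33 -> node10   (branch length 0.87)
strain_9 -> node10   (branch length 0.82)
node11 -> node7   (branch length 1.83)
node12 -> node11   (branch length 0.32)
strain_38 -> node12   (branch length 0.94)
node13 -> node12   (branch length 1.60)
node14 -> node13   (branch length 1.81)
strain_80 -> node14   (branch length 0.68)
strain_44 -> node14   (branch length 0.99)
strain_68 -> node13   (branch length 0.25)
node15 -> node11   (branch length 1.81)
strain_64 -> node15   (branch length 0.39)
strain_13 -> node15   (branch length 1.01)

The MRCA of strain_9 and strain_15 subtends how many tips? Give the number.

17

The MRCA of strain_9 and strain_15 is the root, so the clade is the entire tree.
That clade contains 17 terminal taxa: strain_10, strain_13, strain_15, strain_20, strain_26, strain_33, strain_34, strain_38, strain_44, strain_52, strain_64, strain_68, strain_71, strain_75, strain_80, strain_81, strain_9.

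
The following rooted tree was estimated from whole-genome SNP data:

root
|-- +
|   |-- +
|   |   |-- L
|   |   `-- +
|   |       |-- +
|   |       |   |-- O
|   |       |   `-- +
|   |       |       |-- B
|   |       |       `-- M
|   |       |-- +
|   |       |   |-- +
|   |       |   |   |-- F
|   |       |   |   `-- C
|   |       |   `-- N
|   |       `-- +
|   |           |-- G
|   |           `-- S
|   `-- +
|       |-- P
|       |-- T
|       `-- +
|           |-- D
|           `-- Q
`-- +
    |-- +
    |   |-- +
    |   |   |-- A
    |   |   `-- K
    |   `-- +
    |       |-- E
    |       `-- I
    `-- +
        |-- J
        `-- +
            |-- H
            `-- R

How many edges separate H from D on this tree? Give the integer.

The MRCA of H and D is the root of the tree.
From H up to that node: 4 branches. From D up to the same node: 4 branches. Total: 4 + 4 = 8.

8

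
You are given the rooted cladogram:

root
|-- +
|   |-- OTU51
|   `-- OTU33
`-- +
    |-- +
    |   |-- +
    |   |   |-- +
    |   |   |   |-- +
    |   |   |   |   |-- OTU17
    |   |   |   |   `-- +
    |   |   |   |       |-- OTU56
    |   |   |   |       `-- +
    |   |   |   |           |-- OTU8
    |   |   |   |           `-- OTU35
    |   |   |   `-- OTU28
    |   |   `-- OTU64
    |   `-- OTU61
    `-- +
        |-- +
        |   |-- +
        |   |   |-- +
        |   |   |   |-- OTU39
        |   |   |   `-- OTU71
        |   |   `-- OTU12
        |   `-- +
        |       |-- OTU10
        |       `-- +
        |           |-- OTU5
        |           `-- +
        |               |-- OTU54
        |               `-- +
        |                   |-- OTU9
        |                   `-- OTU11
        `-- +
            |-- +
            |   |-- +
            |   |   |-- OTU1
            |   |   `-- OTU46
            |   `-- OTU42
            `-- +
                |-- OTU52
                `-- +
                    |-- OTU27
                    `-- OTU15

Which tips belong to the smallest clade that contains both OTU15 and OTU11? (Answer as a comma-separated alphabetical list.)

OTU1, OTU10, OTU11, OTU12, OTU15, OTU27, OTU39, OTU42, OTU46, OTU5, OTU52, OTU54, OTU71, OTU9

Tracing OTU15: it sits inside (OTU27,OTU15).
Tracing OTU11: it sits inside (OTU9,OTU11).
The smallest clade enclosing both is ((((OTU39,OTU71),OTU12),(OTU10,(OTU5,(OTU54,(OTU9,OTU11))))),(((OTU1,OTU46),OTU42),(OTU52,(OTU27,OTU15)))); the answer is its 14 terminal taxa in alphabetical order.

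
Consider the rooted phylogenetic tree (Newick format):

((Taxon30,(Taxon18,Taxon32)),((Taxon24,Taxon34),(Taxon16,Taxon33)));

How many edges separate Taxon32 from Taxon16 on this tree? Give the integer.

6

The MRCA of Taxon32 and Taxon16 is the root of the tree.
From Taxon32 up to that node: 3 branches. From Taxon16 up to the same node: 3 branches. Total: 3 + 3 = 6.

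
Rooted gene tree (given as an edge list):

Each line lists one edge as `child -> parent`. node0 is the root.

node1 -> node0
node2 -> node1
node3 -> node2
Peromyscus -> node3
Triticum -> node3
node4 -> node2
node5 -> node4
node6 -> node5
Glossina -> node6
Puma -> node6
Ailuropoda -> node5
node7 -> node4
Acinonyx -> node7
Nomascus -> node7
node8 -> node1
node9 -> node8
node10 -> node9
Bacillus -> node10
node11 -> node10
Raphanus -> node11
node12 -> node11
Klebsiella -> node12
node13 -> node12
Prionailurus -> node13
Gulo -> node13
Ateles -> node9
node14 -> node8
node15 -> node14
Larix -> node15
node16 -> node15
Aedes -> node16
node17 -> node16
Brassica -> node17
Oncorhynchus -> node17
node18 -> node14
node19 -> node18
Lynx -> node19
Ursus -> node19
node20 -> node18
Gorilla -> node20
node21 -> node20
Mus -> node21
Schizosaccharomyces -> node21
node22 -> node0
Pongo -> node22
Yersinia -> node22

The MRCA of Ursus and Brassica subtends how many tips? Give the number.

9

The MRCA of Ursus and Brassica is the node subtending ((Larix,(Aedes,(Brassica,Oncorhynchus))),((Lynx,Ursus),(Gorilla,(Mus,Schizosaccharomyces)))).
That clade contains 9 terminal taxa: Aedes, Brassica, Gorilla, Larix, Lynx, Mus, Oncorhynchus, Schizosaccharomyces, Ursus.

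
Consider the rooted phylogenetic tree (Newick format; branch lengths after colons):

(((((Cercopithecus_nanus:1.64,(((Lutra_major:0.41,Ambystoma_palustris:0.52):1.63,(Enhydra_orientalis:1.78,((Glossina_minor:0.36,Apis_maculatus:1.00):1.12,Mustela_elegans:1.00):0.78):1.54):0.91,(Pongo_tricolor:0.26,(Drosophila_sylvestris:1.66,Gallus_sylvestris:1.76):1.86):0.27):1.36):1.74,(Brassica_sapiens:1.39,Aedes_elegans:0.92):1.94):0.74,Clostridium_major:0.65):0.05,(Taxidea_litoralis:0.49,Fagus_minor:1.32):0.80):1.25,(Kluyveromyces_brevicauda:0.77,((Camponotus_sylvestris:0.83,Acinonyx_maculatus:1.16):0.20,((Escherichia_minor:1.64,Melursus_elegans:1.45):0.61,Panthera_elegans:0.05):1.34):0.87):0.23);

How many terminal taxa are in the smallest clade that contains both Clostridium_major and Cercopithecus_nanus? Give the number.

13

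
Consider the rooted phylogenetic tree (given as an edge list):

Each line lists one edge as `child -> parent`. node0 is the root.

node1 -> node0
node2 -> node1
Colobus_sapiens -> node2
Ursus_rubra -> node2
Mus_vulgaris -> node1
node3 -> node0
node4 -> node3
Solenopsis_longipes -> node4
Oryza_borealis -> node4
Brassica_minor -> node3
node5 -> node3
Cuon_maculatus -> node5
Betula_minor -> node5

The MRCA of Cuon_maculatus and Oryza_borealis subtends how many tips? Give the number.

The MRCA of Cuon_maculatus and Oryza_borealis is the node subtending ((Solenopsis_longipes,Oryza_borealis),Brassica_minor,(Cuon_maculatus,Betula_minor)).
That clade contains 5 terminal taxa: Betula_minor, Brassica_minor, Cuon_maculatus, Oryza_borealis, Solenopsis_longipes.

5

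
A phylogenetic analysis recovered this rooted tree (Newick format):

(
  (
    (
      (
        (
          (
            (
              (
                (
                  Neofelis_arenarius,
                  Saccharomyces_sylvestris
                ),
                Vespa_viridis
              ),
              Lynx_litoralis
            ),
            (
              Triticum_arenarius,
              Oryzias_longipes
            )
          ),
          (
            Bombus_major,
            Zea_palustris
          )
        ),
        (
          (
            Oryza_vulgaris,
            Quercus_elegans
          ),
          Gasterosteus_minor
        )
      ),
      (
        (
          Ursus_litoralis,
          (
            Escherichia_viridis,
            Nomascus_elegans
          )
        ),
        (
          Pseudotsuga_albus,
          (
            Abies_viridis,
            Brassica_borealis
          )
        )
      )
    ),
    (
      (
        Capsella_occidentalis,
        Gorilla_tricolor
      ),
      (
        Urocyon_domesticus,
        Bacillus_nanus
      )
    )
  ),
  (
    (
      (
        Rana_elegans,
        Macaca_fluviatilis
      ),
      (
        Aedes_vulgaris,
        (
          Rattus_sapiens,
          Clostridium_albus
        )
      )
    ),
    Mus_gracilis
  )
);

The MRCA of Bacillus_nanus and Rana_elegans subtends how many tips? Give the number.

27

The MRCA of Bacillus_nanus and Rana_elegans is the root, so the clade is the entire tree.
That clade contains 27 terminal taxa: Abies_viridis, Aedes_vulgaris, Bacillus_nanus, Bombus_major, Brassica_borealis, Capsella_occidentalis, Clostridium_albus, Escherichia_viridis, Gasterosteus_minor, Gorilla_tricolor, Lynx_litoralis, Macaca_fluviatilis, Mus_gracilis, Neofelis_arenarius, Nomascus_elegans, Oryza_vulgaris, Oryzias_longipes, Pseudotsuga_albus, Quercus_elegans, Rana_elegans, Rattus_sapiens, Saccharomyces_sylvestris, Triticum_arenarius, Urocyon_domesticus, Ursus_litoralis, Vespa_viridis, Zea_palustris.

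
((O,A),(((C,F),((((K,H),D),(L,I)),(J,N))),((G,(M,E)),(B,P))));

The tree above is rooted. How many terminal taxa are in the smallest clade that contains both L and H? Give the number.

5

The MRCA of L and H is the node subtending (((K,H),D),(L,I)).
That clade contains 5 terminal taxa: D, H, I, K, L.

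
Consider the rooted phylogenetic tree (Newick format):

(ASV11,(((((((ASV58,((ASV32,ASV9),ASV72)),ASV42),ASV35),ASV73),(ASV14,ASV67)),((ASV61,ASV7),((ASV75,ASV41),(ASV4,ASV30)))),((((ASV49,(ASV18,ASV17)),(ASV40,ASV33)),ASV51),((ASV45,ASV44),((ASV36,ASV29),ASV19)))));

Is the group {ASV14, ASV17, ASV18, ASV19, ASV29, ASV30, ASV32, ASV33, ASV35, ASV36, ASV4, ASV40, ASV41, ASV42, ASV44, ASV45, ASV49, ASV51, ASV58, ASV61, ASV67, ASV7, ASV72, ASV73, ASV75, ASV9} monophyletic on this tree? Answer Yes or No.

Yes

The most recent common ancestor of these taxa subtends (((((((ASV58,((ASV32,ASV9),ASV72)),ASV42),ASV35),ASV73),(ASV14,ASV67)),((ASV61,ASV7),((ASV75,ASV41),(ASV4,ASV30)))),((((ASV49,(ASV18,ASV17)),(ASV40,ASV33)),ASV51),((ASV45,ASV44),((ASV36,ASV29),ASV19)))).
That clade has exactly 26 tips — every listed taxon and nothing else — so the group is monophyletic.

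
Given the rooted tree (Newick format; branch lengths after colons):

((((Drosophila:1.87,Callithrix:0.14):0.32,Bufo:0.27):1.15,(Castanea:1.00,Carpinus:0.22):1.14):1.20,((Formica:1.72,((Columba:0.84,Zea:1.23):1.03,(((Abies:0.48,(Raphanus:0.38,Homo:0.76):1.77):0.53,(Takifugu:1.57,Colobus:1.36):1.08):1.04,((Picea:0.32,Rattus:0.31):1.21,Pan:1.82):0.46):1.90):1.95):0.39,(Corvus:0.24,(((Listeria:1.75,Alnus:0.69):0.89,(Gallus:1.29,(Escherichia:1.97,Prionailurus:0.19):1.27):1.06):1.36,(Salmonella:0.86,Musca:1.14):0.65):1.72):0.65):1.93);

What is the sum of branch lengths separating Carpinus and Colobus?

12.21

The path runs Carpinus → … → MRCA → … → Colobus; the MRCA is the root of the tree.
Branch lengths along that path: 0.22 + 1.14 + 1.20 + 1.93 + 0.39 + 1.95 + 1.90 + 1.04 + 1.08 + 1.36 = 12.21.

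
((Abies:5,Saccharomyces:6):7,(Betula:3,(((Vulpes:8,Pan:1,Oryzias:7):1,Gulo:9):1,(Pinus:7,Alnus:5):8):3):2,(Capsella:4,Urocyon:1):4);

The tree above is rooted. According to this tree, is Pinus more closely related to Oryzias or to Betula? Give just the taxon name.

The MRCA of Pinus and Oryzias subtends (((Vulpes,Pan,Oryzias),Gulo),(Pinus,Alnus)) (6 taxa).
The MRCA of Pinus and Betula subtends (Betula,(((Vulpes,Pan,Oryzias),Gulo),(Pinus,Alnus))) (7 taxa).
The first is nested inside the second, so Pinus shares a more recent common ancestor with Oryzias.

Oryzias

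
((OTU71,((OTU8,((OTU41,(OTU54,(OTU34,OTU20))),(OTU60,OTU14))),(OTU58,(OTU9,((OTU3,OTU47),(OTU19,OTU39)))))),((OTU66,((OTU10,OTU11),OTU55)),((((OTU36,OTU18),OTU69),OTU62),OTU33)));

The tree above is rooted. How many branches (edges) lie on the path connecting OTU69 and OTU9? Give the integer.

10

The MRCA of OTU69 and OTU9 is the root of the tree.
From OTU69 up to that node: 5 branches. From OTU9 up to the same node: 5 branches. Total: 5 + 5 = 10.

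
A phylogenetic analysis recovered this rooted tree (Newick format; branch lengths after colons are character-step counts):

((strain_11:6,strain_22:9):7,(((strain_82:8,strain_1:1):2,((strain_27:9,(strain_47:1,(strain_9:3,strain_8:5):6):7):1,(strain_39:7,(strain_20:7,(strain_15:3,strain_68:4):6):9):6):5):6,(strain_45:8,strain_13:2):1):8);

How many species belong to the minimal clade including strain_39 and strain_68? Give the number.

4

The MRCA of strain_39 and strain_68 is the node subtending (strain_39,(strain_20,(strain_15,strain_68))).
That clade contains 4 terminal taxa: strain_15, strain_20, strain_39, strain_68.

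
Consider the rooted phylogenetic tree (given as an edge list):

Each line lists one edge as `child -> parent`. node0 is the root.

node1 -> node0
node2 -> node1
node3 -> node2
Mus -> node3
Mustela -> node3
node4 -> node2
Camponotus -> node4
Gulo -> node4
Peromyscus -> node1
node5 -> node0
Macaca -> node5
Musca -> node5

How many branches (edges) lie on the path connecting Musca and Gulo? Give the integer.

The MRCA of Musca and Gulo is the root of the tree.
From Musca up to that node: 2 branches. From Gulo up to the same node: 4 branches. Total: 2 + 4 = 6.

6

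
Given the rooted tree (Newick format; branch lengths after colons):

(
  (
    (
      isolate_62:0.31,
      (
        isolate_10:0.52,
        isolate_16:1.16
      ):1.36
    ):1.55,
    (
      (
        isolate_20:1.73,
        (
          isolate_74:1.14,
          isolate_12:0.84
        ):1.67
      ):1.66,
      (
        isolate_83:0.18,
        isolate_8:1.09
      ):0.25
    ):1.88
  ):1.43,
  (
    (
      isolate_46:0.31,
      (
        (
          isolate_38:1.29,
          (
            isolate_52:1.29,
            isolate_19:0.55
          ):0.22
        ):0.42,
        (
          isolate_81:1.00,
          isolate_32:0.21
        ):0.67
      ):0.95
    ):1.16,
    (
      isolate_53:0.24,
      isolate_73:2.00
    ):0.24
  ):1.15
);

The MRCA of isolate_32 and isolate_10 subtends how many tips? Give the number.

The MRCA of isolate_32 and isolate_10 is the root, so the clade is the entire tree.
That clade contains 16 terminal taxa: isolate_10, isolate_12, isolate_16, isolate_19, isolate_20, isolate_32, isolate_38, isolate_46, isolate_52, isolate_53, isolate_62, isolate_73, isolate_74, isolate_8, isolate_81, isolate_83.

16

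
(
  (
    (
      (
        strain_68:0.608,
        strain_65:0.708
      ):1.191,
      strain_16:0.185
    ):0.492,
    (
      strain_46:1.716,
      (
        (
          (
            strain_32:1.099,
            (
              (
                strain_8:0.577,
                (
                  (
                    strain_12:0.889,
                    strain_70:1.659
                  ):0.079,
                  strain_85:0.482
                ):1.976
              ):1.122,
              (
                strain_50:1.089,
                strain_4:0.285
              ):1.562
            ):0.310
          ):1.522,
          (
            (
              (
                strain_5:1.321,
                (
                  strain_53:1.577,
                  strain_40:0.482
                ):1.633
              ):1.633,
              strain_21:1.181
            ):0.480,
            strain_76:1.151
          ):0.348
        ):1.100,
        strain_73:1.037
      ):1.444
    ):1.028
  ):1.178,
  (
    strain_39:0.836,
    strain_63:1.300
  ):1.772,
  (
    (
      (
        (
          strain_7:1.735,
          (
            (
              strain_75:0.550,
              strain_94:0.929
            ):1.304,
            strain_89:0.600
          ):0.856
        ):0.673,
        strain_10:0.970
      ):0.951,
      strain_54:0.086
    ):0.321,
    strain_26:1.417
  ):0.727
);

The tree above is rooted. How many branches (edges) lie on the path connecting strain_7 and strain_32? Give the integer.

11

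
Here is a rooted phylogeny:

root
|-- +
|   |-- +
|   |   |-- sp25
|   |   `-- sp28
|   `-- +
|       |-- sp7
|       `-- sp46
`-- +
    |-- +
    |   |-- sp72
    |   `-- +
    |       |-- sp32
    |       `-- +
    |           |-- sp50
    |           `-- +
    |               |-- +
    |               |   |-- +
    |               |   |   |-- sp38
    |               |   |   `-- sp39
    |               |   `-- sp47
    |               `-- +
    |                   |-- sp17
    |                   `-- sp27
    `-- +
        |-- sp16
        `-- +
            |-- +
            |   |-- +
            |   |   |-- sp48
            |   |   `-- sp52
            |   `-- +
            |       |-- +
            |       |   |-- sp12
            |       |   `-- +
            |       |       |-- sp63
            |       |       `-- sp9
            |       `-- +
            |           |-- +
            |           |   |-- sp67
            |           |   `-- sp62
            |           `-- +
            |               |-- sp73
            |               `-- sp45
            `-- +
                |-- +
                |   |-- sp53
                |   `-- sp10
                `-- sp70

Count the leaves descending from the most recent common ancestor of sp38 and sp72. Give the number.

8

The MRCA of sp38 and sp72 is the node subtending (sp72,(sp32,(sp50,(((sp38,sp39),sp47),(sp17,sp27))))).
That clade contains 8 terminal taxa: sp17, sp27, sp32, sp38, sp39, sp47, sp50, sp72.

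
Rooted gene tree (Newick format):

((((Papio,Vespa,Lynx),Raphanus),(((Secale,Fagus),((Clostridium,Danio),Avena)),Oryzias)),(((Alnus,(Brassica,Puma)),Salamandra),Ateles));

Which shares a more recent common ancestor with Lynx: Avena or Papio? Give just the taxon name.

The MRCA of Lynx and Papio subtends (Papio,Vespa,Lynx) (3 taxa).
The MRCA of Lynx and Avena subtends (((Papio,Vespa,Lynx),Raphanus),(((Secale,Fagus),((Clostridium,Danio),Avena)),Oryzias)) (10 taxa).
The first is nested inside the second, so Lynx shares a more recent common ancestor with Papio.

Papio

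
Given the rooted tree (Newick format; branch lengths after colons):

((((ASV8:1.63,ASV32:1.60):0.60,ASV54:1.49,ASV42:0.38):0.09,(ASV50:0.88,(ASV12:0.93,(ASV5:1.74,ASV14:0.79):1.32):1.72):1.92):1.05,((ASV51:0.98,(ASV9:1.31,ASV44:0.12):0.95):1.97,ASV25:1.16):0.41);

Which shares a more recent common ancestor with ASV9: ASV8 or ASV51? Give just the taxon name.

The MRCA of ASV9 and ASV51 subtends (ASV51,(ASV9,ASV44)) (3 taxa).
The MRCA of ASV9 and ASV8 is the root, subtending the entire tree (12 taxa).
The first is nested inside the second, so ASV9 shares a more recent common ancestor with ASV51.

ASV51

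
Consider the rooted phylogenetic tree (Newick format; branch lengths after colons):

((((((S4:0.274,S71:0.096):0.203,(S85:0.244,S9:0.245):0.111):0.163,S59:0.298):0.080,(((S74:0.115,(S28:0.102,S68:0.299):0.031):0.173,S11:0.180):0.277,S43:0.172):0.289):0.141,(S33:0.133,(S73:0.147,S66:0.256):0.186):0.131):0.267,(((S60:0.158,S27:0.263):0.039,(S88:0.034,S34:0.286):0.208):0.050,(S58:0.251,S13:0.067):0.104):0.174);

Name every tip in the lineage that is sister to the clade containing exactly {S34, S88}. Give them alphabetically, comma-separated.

The clade containing exactly {S34, S88} attaches to the tree at the node subtending ((S60,S27),(S88,S34)).
The other lineage descending from that same node — the sister group — is (S60,S27); its 2 tips in alphabetical order are the answer.

S27, S60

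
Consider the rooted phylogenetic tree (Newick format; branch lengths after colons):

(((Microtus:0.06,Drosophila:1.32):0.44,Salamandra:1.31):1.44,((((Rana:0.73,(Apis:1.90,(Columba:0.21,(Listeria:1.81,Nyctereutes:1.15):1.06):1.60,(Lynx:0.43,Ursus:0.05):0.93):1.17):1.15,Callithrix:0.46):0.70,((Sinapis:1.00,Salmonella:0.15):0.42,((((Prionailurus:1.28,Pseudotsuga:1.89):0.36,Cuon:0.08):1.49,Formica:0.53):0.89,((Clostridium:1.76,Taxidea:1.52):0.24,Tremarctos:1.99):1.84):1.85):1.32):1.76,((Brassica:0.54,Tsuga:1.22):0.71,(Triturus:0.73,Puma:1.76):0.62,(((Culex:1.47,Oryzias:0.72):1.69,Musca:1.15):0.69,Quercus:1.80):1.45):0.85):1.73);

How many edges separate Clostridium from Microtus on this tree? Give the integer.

The MRCA of Clostridium and Microtus is the root of the tree.
From Clostridium up to that node: 7 branches. From Microtus up to the same node: 3 branches. Total: 7 + 3 = 10.

10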